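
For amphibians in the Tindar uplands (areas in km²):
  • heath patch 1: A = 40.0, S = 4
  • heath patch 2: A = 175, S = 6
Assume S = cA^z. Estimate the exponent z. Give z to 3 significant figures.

Taking logs: ln S = ln c + z ln A, so z = (ln S₂ − ln S₁)/(ln A₂ − ln A₁).
z = ln(6/4) / ln(175/40) = ln(1.5) / ln(4.375) = 0.4055 / 1.4759 = 0.2747

0.275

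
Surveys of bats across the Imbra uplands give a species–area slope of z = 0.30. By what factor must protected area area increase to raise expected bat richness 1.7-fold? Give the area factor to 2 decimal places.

(A₂/A₁)^0.3 = 1.7, so A₂/A₁ = 1.7^(1/0.3) = 1.7^3.333
ln(A₂/A₁) = ln 1.7 / 0.3 = 0.5306 / 0.3 = 1.7688
A₂/A₁ = e^1.7688 ≈ 5.864

5.86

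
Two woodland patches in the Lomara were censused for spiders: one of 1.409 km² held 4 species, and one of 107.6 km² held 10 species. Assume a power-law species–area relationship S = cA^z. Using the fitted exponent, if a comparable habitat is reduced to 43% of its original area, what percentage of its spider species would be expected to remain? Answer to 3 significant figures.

83.7%

z = ln(10/4) / ln(107.6/1.409) = 0.9163 / 4.3355 = 0.2113
S_new/S_old = (A_new/A_old)^z = 0.43^0.2113 = exp(0.2113 × -0.8440) = 0.8366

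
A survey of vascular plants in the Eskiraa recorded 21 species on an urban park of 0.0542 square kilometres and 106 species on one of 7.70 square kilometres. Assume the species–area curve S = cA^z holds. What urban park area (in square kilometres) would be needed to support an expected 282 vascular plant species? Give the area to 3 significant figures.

z = ln(106/21) / ln(7.7/0.0542) = 1.6189 / 4.9563 = 0.3266
c = 21 / 0.0542^0.3266 = 21 / 0.3859 = 54.42
A = (282/54.42)^(1/0.3266) ⇒ ln A = ln(5.182)/0.3266 = 5.0368
A = e^5.0368 ≈ 154 square kilometres

154 square kilometres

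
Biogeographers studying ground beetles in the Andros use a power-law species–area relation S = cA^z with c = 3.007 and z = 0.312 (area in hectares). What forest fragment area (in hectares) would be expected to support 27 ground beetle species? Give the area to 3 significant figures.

1140 hectares

27 = 3.007 × A^0.312  ⇒  A^0.312 = 27/3.007 = 8.979
ln A = ln(8.979) / 0.312 = 2.1949 / 0.312 = 7.0349
A = e^7.0349 ≈ 1136 hectares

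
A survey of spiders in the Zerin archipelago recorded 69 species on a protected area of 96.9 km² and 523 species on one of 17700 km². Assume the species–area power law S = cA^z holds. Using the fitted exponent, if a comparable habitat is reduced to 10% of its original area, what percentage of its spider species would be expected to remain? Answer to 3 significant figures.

z = ln(523/69) / ln(17700/96.9) = 2.0255 / 5.2076 = 0.3889
S_new/S_old = (A_new/A_old)^z = 0.1^0.3889 = exp(0.3889 × -2.3026) = 0.4084

40.8%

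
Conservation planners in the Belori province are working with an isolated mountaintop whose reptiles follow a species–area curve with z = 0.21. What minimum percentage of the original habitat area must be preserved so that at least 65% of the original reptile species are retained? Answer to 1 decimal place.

Need (A_new/A_old)^0.21 = 0.65, so A_new/A_old = 0.65^(1/0.21) = 0.65^4.762
ln(A_new/A_old) = ln 0.65 / 0.21 = -0.4308 / 0.21 = -2.0513
A_new/A_old = e^-2.0513 ≈ 0.1286

12.9%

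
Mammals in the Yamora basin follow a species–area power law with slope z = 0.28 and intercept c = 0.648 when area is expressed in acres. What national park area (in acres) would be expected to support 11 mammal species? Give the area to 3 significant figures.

24700 acres

11 = 0.648 × A^0.28  ⇒  A^0.28 = 11/0.648 = 16.98
ln A = ln(16.98) / 0.28 = 2.8318 / 0.28 = 10.1134
A = e^10.1134 ≈ 24672 acres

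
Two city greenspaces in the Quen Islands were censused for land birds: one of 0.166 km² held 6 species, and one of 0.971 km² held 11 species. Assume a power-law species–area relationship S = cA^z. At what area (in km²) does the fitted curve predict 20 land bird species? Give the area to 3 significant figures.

z = ln(11/6) / ln(0.971/0.166) = 0.6061 / 1.7663 = 0.3432
c = 6 / 0.166^0.3432 = 6 / 0.54 = 11.11
A = (20/11.11)^(1/0.3432) ⇒ ln A = ln(1.8)/0.3432 = 1.7127
A = e^1.7127 ≈ 5.544 km²

5.54 km²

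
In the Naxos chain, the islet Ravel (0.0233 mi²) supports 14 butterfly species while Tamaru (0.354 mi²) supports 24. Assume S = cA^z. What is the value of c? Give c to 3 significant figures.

29.5

z = ln(S₂/S₁) / ln(A₂/A₁) = ln(24/14) / ln(0.354/0.0233) = 0.5390 / 2.7208 = 0.1981
c = S₁ / A₁^z = 14 / 0.0233^0.1981 = 14 / 0.4749 = 29.48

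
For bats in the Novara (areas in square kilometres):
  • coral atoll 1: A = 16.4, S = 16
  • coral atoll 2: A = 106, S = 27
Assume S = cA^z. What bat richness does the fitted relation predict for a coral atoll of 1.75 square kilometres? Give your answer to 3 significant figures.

8.54

z = ln(27/16) / ln(106/16.4) = 0.5232 / 1.8662 = 0.2804
c = 16 / 16.4^0.2804 = 16 / 2.191 = 7.303
S₃ = 7.303 × 1.75^0.2804 = 7.303 × 1.17 ≈ 8.544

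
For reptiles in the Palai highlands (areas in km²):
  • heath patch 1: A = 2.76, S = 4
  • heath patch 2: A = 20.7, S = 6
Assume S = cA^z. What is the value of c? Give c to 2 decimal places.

3.26

z = ln(S₂/S₁) / ln(A₂/A₁) = ln(6/4) / ln(20.7/2.76) = 0.4055 / 2.0149 = 0.2012
c = S₁ / A₁^z = 4 / 2.76^0.2012 = 4 / 1.227 = 3.261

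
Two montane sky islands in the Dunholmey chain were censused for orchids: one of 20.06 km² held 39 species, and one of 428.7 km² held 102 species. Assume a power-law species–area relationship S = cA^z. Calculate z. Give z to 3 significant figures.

0.314

Taking logs: ln S = ln c + z ln A, so z = (ln S₂ − ln S₁)/(ln A₂ − ln A₁).
z = ln(102/39) / ln(428.7/20.06) = ln(2.615) / ln(21.37) = 0.9614 / 3.0620 = 0.3140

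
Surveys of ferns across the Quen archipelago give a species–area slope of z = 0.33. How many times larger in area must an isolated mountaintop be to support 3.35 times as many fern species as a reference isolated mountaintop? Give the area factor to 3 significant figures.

(A₂/A₁)^0.33 = 3.35, so A₂/A₁ = 3.35^(1/0.33) = 3.35^3.03
ln(A₂/A₁) = ln 3.35 / 0.33 = 1.2090 / 0.33 = 3.6635
A₂/A₁ = e^3.6635 ≈ 39

39.0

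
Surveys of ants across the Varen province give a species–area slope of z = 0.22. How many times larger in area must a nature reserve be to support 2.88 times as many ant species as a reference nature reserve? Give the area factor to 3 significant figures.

123

(A₂/A₁)^0.22 = 2.88, so A₂/A₁ = 2.88^(1/0.22) = 2.88^4.545
ln(A₂/A₁) = ln 2.88 / 0.22 = 1.0578 / 0.22 = 4.8081
A₂/A₁ = e^4.8081 ≈ 122.5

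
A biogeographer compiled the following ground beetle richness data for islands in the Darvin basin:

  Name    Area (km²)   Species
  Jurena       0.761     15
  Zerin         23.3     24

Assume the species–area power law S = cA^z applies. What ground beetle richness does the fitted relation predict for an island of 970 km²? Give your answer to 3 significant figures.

z = ln(24/15) / ln(23.3/0.761) = 0.4700 / 3.4216 = 0.1374
c = 15 / 0.761^0.1374 = 15 / 0.9632 = 15.57
S₃ = 15.57 × 970^0.1374 = 15.57 × 2.572 ≈ 40.06

40.1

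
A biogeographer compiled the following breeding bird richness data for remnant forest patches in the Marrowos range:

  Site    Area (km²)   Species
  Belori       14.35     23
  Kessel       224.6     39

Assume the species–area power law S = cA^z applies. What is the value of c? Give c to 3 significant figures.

13.8

z = ln(S₂/S₁) / ln(A₂/A₁) = ln(39/23) / ln(224.6/14.35) = 0.5281 / 2.7506 = 0.1920
c = S₁ / A₁^z = 23 / 14.35^0.1920 = 23 / 1.668 = 13.79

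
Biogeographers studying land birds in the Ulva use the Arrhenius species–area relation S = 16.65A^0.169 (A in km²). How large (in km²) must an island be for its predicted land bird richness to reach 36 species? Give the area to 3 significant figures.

95.8 km²

36 = 16.65 × A^0.169  ⇒  A^0.169 = 36/16.65 = 2.162
ln A = ln(2.162) / 0.169 = 0.7711 / 0.169 = 4.5628
A = e^4.5628 ≈ 95.85 km²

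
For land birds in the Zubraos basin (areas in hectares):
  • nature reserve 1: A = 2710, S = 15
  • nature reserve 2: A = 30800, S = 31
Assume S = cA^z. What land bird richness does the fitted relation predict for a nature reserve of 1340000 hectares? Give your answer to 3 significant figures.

z = ln(31/15) / ln(30800/2710) = 0.7259 / 2.4306 = 0.2987
c = 15 / 2710^0.2987 = 15 / 10.6 = 1.415
S₃ = 1.415 × 1340000^0.2987 = 1.415 × 67.61 ≈ 95.66

95.7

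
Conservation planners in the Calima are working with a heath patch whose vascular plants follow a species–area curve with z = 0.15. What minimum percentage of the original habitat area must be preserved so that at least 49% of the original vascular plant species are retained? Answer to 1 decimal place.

Need (A_new/A_old)^0.15 = 0.49, so A_new/A_old = 0.49^(1/0.15) = 0.49^6.667
ln(A_new/A_old) = ln 0.49 / 0.15 = -0.7133 / 0.15 = -4.7557
A_new/A_old = e^-4.7557 ≈ 0.008603

0.9%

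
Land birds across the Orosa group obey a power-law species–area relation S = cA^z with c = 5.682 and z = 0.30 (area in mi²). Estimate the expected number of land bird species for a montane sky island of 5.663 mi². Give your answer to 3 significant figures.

S = 5.682 × 5.663^0.3 = 5.682 × 1.682 ≈ 9.559

9.56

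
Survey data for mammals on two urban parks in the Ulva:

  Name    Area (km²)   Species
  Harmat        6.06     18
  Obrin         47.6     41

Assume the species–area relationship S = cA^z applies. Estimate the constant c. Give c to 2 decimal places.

z = ln(S₂/S₁) / ln(A₂/A₁) = ln(41/18) / ln(47.6/6.06) = 0.8232 / 2.0611 = 0.3994
c = S₁ / A₁^z = 18 / 6.06^0.3994 = 18 / 2.054 = 8.765

8.77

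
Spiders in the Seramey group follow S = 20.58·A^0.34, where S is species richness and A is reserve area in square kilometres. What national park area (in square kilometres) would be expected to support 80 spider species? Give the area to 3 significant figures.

80 = 20.58 × A^0.34  ⇒  A^0.34 = 80/20.58 = 3.887
ln A = ln(3.887) / 0.34 = 1.3577 / 0.34 = 3.9933
A = e^3.9933 ≈ 54.23 square kilometres

54.2 square kilometres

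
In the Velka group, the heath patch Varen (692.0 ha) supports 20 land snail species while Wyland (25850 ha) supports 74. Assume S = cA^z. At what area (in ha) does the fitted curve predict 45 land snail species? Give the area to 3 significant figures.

6530 ha

z = ln(74/20) / ln(25850/692) = 1.3083 / 3.6205 = 0.3614
c = 20 / 692^0.3614 = 20 / 10.63 = 1.882
A = (45/1.882)^(1/0.3614) ⇒ ln A = ln(23.91)/0.3614 = 8.7836
A = e^8.7836 ≈ 6527 ha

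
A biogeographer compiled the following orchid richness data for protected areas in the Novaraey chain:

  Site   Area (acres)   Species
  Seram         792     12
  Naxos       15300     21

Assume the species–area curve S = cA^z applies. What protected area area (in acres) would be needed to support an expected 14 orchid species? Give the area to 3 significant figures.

1790 acres

z = ln(21/12) / ln(15300/792) = 0.5596 / 2.9610 = 0.1890
c = 12 / 792^0.1890 = 12 / 3.531 = 3.399
A = (14/3.399)^(1/0.1890) ⇒ ln A = ln(4.119)/0.1890 = 7.4902
A = e^7.4902 ≈ 1790 acres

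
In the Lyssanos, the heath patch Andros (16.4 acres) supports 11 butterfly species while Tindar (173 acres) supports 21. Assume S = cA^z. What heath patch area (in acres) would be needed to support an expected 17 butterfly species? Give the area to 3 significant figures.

z = ln(21/11) / ln(173/16.4) = 0.6466 / 2.3560 = 0.2745
c = 11 / 16.4^0.2745 = 11 / 2.155 = 5.105
A = (17/5.105)^(1/0.2745) ⇒ ln A = ln(3.33)/0.2745 = 4.3834
A = e^4.3834 ≈ 80.11 acres

80.1 acres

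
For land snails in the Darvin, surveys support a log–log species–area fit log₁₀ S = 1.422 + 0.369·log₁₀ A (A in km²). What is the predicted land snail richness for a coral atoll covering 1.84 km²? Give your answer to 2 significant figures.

33

S = 26.42 × 1.84^0.369
ln S = ln 26.42 + 0.369 × ln 1.84 = 3.2743 + 0.369 × 0.6098 = 3.4993
S = e^3.4993 ≈ 33.09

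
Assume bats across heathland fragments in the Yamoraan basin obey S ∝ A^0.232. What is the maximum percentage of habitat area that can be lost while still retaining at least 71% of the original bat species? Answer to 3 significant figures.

77.2%

Need (A_new/A_old)^0.232 = 0.71, so A_new/A_old = 0.71^(1/0.232) = 0.71^4.31
ln(A_new/A_old) = ln 0.71 / 0.232 = -0.3425 / 0.232 = -1.4763
A_new/A_old = e^-1.4763 ≈ 0.2285
Fraction that can be lost = 1 − 0.2285 = 0.7715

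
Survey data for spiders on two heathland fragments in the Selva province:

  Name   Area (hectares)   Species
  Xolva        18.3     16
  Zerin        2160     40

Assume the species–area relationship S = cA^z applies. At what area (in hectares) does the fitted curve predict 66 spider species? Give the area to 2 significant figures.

z = ln(40/16) / ln(2160/18.3) = 0.9163 / 4.7710 = 0.1921
c = 16 / 18.3^0.1921 = 16 / 1.748 = 9.155
A = (66/9.155)^(1/0.1921) ⇒ ln A = ln(7.209)/0.1921 = 10.2853
A = e^10.2853 ≈ 29299 hectares

29000 hectares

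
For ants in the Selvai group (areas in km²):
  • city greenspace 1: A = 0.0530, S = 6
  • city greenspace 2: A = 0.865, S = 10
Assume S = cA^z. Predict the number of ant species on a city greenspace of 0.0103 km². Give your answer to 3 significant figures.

z = ln(10/6) / ln(0.865/0.053) = 0.5108 / 2.7924 = 0.1829
c = 6 / 0.053^0.1829 = 6 / 0.5843 = 10.27
S₃ = 10.27 × 0.0103^0.1829 = 10.27 × 0.433 ≈ 4.446

4.45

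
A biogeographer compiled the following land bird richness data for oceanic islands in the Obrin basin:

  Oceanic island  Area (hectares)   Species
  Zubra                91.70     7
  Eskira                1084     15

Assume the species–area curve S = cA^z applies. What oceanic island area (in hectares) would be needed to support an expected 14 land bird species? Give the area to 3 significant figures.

z = ln(15/7) / ln(1084/91.7) = 0.7621 / 2.4699 = 0.3086
c = 7 / 91.7^0.3086 = 7 / 4.032 = 1.736
A = (14/1.736)^(1/0.3086) ⇒ ln A = ln(8.064)/0.3086 = 6.7648
A = e^6.7648 ≈ 866.8 hectares

867 hectares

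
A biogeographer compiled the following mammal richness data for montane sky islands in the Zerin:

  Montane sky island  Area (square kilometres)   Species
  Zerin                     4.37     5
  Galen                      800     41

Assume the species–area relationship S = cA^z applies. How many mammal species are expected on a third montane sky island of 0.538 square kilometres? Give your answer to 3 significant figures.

z = ln(41/5) / ln(800/4.37) = 2.1041 / 5.2098 = 0.4039
c = 5 / 4.37^0.4039 = 5 / 1.814 = 2.756
S₃ = 2.756 × 0.538^0.4039 = 2.756 × 0.7785 ≈ 2.146

2.15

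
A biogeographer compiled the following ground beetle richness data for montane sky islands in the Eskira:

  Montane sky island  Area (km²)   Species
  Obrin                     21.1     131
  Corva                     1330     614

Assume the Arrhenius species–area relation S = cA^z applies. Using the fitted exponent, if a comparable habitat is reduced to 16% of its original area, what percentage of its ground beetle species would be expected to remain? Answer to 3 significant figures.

z = ln(614/131) / ln(1330/21.1) = 1.5448 / 4.1437 = 0.3728
S_new/S_old = (A_new/A_old)^z = 0.16^0.3728 = exp(0.3728 × -1.8326) = 0.505

50.5%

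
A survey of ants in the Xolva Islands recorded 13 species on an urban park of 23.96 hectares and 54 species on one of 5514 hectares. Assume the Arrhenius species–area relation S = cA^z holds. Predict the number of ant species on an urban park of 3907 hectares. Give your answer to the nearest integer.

z = ln(54/13) / ln(5514/23.96) = 1.4240 / 5.4387 = 0.2618
c = 13 / 23.96^0.2618 = 13 / 2.297 = 5.659
S₃ = 5.659 × 3907^0.2618 = 5.659 × 8.719 ≈ 49.34

49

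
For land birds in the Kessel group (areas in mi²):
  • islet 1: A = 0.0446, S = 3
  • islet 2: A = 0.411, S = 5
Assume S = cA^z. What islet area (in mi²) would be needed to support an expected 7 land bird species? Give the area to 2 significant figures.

1.8 mi²

z = ln(5/3) / ln(0.411/0.0446) = 0.5108 / 2.2209 = 0.2300
c = 3 / 0.0446^0.2300 = 3 / 0.489 = 6.135
A = (7/6.135)^(1/0.2300) ⇒ ln A = ln(1.141)/0.2300 = 0.5737
A = e^0.5737 ≈ 1.775 mi²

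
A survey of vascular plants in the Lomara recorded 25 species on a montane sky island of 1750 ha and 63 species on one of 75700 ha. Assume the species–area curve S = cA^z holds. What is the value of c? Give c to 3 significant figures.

4.00

z = ln(S₂/S₁) / ln(A₂/A₁) = ln(63/25) / ln(75700/1750) = 0.9243 / 3.7672 = 0.2453
c = S₁ / A₁^z = 25 / 1750^0.2453 = 25 / 6.247 = 4.002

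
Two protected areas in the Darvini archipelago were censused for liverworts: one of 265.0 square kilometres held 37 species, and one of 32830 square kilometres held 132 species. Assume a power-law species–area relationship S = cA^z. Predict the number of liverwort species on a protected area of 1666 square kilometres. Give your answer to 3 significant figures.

60.1

z = ln(132/37) / ln(32830/265) = 1.2719 / 4.8194 = 0.2639
c = 37 / 265^0.2639 = 37 / 4.36 = 8.486
S₃ = 8.486 × 1666^0.2639 = 8.486 × 7.083 ≈ 60.11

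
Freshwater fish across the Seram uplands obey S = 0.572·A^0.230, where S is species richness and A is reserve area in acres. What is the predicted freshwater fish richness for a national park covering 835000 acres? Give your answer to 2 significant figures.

S = 0.572 × 835000^0.23
ln S = ln 0.572 + 0.23 × ln 835000 = -0.5586 + 0.23 × 13.6352 = 2.5775
S = e^2.5775 ≈ 13.16

13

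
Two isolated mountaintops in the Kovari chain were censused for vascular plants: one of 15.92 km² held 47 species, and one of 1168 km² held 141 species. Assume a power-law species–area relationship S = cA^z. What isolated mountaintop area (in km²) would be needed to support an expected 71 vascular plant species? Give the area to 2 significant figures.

z = ln(141/47) / ln(1168/15.92) = 1.0986 / 4.2955 = 0.2558
c = 47 / 15.92^0.2558 = 47 / 2.03 = 23.16
A = (71/23.16)^(1/0.2558) ⇒ ln A = ln(3.066)/0.2558 = 4.3805
A = e^4.3805 ≈ 79.88 km²

80 km²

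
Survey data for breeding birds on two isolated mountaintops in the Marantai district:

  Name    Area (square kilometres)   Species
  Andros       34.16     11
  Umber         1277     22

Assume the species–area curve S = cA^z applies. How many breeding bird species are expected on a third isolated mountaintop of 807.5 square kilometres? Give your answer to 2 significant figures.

20

z = ln(22/11) / ln(1277/34.16) = 0.6931 / 3.6212 = 0.1914
c = 11 / 34.16^0.1914 = 11 / 1.966 = 5.596
S₃ = 5.596 × 807.5^0.1914 = 5.596 × 3.601 ≈ 20.15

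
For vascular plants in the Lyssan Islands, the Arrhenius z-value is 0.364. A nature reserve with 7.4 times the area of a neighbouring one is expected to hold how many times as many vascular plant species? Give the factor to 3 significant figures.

2.07

S₂/S₁ = (A₂/A₁)^z = 7.4^0.364
ln(S₂/S₁) = 0.364 × ln 7.4 = 0.364 × 2.0015 = 0.7285
S₂/S₁ = e^0.7285 ≈ 2.072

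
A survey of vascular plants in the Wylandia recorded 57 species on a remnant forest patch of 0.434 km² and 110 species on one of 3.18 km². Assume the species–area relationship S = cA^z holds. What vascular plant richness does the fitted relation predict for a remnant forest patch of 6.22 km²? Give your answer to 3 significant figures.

137

z = ln(110/57) / ln(3.18/0.434) = 0.6574 / 1.9916 = 0.3301
c = 57 / 0.434^0.3301 = 57 / 0.7592 = 75.08
S₃ = 75.08 × 6.22^0.3301 = 75.08 × 1.828 ≈ 137.3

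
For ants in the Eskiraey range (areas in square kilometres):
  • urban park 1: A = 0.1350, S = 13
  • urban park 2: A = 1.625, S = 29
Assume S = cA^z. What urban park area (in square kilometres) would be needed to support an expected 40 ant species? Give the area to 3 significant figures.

z = ln(29/13) / ln(1.625/0.135) = 0.8023 / 2.4880 = 0.3225
c = 13 / 0.135^0.3225 = 13 / 0.5243 = 24.8
A = (40/24.8)^(1/0.3225) ⇒ ln A = ln(1.613)/0.3225 = 1.4827
A = e^1.4827 ≈ 4.405 square kilometres

4.40 square kilometres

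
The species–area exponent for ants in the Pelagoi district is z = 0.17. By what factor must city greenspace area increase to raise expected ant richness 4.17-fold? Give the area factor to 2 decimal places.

4444.87

(A₂/A₁)^0.17 = 4.17, so A₂/A₁ = 4.17^(1/0.17) = 4.17^5.882
ln(A₂/A₁) = ln 4.17 / 0.17 = 1.4279 / 0.17 = 8.3995
A₂/A₁ = e^8.3995 ≈ 4445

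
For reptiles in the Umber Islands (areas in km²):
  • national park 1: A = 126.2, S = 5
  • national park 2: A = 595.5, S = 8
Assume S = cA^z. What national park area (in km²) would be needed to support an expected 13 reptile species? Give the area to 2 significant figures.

3000 km²

z = ln(8/5) / ln(595.5/126.2) = 0.4700 / 1.5515 = 0.3029
c = 5 / 126.2^0.3029 = 5 / 4.33 = 1.155
A = (13/1.155)^(1/0.3029) ⇒ ln A = ln(11.26)/0.3029 = 7.9921
A = e^7.9921 ≈ 2958 km²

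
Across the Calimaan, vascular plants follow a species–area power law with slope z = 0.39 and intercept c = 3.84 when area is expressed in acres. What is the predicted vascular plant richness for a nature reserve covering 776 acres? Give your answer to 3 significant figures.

51.4

S = 3.84 × 776^0.39
ln S = ln 3.84 + 0.39 × ln 776 = 1.3455 + 0.39 × 6.6542 = 3.9406
S = e^3.9406 ≈ 51.45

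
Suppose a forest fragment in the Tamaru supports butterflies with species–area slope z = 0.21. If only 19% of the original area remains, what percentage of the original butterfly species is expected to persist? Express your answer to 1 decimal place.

S_new/S_old = (A_new/A_old)^z = 0.19^0.21
= exp(0.21 × ln 0.19) = exp(0.21 × -1.6607) = exp(-0.3488) ≈ 0.7056

70.6%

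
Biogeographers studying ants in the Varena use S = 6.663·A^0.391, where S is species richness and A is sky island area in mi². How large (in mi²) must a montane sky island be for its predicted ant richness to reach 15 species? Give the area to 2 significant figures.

15 = 6.663 × A^0.391  ⇒  A^0.391 = 15/6.663 = 2.251
ln A = ln(2.251) / 0.391 = 0.8115 / 0.391 = 2.0754
A = e^2.0754 ≈ 7.968 mi²

8.0 mi²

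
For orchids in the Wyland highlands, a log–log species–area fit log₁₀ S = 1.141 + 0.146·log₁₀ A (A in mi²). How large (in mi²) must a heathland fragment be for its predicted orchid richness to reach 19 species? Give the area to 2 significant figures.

19 = 13.84 × A^0.146  ⇒  A^0.146 = 19/13.84 = 1.373
ln A = ln(1.373) / 0.146 = 0.3172 / 0.146 = 2.1725
A = e^2.1725 ≈ 8.78 mi²

8.8 mi²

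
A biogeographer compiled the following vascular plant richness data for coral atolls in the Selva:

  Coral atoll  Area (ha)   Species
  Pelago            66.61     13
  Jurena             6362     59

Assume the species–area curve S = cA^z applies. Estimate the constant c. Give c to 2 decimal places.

3.23

z = ln(S₂/S₁) / ln(A₂/A₁) = ln(59/13) / ln(6362/66.61) = 1.5126 / 4.5592 = 0.3318
c = S₁ / A₁^z = 13 / 66.61^0.3318 = 13 / 4.027 = 3.228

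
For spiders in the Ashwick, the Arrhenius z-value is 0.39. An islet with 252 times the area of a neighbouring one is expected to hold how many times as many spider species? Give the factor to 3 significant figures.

S₂/S₁ = (A₂/A₁)^z = 252^0.39
ln(S₂/S₁) = 0.39 × ln 252 = 0.39 × 5.5294 = 2.1565
S₂/S₁ = e^2.1565 ≈ 8.641

8.64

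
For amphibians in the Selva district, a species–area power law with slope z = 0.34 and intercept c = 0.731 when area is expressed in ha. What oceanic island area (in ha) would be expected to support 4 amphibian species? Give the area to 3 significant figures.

4 = 0.731 × A^0.34  ⇒  A^0.34 = 4/0.731 = 5.472
ln A = ln(5.472) / 0.34 = 1.6996 / 0.34 = 4.9989
A = e^4.9989 ≈ 148.3 ha

148 ha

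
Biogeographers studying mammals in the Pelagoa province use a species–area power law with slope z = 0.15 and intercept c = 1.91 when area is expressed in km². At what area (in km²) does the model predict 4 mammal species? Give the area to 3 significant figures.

138 km²

4 = 1.91 × A^0.15  ⇒  A^0.15 = 4/1.91 = 2.094
ln A = ln(2.094) / 0.15 = 0.7392 / 0.15 = 4.9279
A = e^4.9279 ≈ 138.1 km²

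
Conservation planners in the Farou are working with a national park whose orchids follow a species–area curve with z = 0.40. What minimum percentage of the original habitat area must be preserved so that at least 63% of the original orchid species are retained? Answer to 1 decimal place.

31.5%

Need (A_new/A_old)^0.4 = 0.63, so A_new/A_old = 0.63^(1/0.4) = 0.63^2.5
ln(A_new/A_old) = ln 0.63 / 0.4 = -0.4620 / 0.4 = -1.1551
A_new/A_old = e^-1.1551 ≈ 0.315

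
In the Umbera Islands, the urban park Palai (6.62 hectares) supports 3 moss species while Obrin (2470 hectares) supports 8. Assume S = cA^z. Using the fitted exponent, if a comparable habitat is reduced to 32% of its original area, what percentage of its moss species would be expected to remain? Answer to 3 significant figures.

82.8%

z = ln(8/3) / ln(2470/6.62) = 0.9808 / 5.9219 = 0.1656
S_new/S_old = (A_new/A_old)^z = 0.32^0.1656 = exp(0.1656 × -1.1394) = 0.828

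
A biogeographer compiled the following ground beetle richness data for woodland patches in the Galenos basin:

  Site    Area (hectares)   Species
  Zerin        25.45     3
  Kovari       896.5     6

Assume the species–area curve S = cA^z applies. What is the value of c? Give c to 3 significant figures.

z = ln(S₂/S₁) / ln(A₂/A₁) = ln(6/3) / ln(896.5/25.45) = 0.6931 / 3.5618 = 0.1946
c = S₁ / A₁^z = 3 / 25.45^0.1946 = 3 / 1.877 = 1.598

1.60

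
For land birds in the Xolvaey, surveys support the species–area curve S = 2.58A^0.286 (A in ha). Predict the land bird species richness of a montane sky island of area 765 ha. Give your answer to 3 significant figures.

17.2

S = 2.58 × 765^0.286
ln S = ln 2.58 + 0.286 × ln 765 = 0.9478 + 0.286 × 6.6399 = 2.8468
S = e^2.8468 ≈ 17.23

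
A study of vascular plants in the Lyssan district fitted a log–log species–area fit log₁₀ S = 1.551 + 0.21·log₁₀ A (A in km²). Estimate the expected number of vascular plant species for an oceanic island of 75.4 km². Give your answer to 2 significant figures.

S = 35.56 × 75.4^0.21
ln S = ln 35.56 + 0.21 × ln 75.4 = 3.5713 + 0.21 × 4.3228 = 4.4791
S = e^4.4791 ≈ 88.16

88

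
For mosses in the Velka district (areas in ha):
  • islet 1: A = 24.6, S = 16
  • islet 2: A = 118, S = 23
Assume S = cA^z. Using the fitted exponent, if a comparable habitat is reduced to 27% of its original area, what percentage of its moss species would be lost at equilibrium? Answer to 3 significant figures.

26.1%

z = ln(23/16) / ln(118/24.6) = 0.3629 / 1.5679 = 0.2315
S_new/S_old = (A_new/A_old)^z = 0.27^0.2315 = exp(0.2315 × -1.3093) = 0.7386
Fraction lost = 1 − 0.7386 = 0.2614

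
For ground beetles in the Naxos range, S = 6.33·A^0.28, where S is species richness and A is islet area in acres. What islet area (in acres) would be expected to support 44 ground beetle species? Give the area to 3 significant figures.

1020 acres

44 = 6.33 × A^0.28  ⇒  A^0.28 = 44/6.33 = 6.951
ln A = ln(6.951) / 0.28 = 1.9389 / 0.28 = 6.9246
A = e^6.9246 ≈ 1017 acres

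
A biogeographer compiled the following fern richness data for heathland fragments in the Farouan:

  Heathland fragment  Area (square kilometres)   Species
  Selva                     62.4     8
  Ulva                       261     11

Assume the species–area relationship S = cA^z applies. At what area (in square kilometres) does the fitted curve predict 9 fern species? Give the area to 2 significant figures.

110 square kilometres

z = ln(11/8) / ln(261/62.4) = 0.3185 / 1.4310 = 0.2225
c = 8 / 62.4^0.2225 = 8 / 2.509 = 3.188
A = (9/3.188)^(1/0.2225) ⇒ ln A = ln(2.823)/0.2225 = 4.6628
A = e^4.6628 ≈ 105.9 square kilometres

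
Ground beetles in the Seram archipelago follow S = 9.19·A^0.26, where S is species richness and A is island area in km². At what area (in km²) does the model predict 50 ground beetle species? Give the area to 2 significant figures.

680 km²

50 = 9.19 × A^0.26  ⇒  A^0.26 = 50/9.19 = 5.441
ln A = ln(5.441) / 0.26 = 1.6939 / 0.26 = 6.5150
A = e^6.5150 ≈ 675.2 km²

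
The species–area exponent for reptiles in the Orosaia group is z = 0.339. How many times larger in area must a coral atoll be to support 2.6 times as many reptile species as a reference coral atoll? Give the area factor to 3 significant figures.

(A₂/A₁)^0.339 = 2.6, so A₂/A₁ = 2.6^(1/0.339) = 2.6^2.95
ln(A₂/A₁) = ln 2.6 / 0.339 = 0.9555 / 0.339 = 2.8186
A₂/A₁ = e^2.8186 ≈ 16.75

16.8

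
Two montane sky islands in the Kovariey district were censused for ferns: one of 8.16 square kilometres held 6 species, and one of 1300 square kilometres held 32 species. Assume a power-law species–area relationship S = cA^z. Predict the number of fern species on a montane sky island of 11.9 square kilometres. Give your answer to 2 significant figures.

z = ln(32/6) / ln(1300/8.16) = 1.6740 / 5.0709 = 0.3301
c = 6 / 8.16^0.3301 = 6 / 2 = 3
S₃ = 3 × 11.9^0.3301 = 3 × 2.265 ≈ 6.796

6.8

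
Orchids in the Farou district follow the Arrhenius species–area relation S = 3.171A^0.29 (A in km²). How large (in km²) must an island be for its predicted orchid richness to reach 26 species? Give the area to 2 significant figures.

26 = 3.171 × A^0.29  ⇒  A^0.29 = 26/3.171 = 8.199
ln A = ln(8.199) / 0.29 = 2.1040 / 0.29 = 7.2553
A = e^7.2553 ≈ 1416 km²

1400 km²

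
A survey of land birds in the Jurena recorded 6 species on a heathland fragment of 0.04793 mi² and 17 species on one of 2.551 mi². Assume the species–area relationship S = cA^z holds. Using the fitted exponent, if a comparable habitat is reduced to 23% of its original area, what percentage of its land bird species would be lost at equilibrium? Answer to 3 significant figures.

32.0%

z = ln(17/6) / ln(2.551/0.04793) = 1.0415 / 3.9745 = 0.2620
S_new/S_old = (A_new/A_old)^z = 0.23^0.2620 = exp(0.2620 × -1.4697) = 0.6804
Fraction lost = 1 − 0.6804 = 0.3196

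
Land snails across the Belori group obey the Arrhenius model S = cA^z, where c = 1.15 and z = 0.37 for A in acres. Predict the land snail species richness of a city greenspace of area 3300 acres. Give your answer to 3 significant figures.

S = 1.15 × 3300^0.37
ln S = ln 1.15 + 0.37 × ln 3300 = 0.1398 + 0.37 × 8.1017 = 3.1374
S = e^3.1374 ≈ 23.04

23.0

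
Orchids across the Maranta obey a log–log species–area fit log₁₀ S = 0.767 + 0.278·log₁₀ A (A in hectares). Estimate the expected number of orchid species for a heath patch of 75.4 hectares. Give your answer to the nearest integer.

19

S = 5.848 × 75.4^0.278
ln S = ln 5.848 + 0.278 × ln 75.4 = 1.7661 + 0.278 × 4.3228 = 2.9678
S = e^2.9678 ≈ 19.45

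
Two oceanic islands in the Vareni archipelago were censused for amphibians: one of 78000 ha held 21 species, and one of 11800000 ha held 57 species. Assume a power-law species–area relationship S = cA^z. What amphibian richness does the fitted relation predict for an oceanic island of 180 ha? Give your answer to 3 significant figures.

6.28

z = ln(57/21) / ln(11800000/78000) = 0.9985 / 5.0191 = 0.1989
c = 21 / 78000^0.1989 = 21 / 9.403 = 2.233
S₃ = 2.233 × 180^0.1989 = 2.233 × 2.81 ≈ 6.275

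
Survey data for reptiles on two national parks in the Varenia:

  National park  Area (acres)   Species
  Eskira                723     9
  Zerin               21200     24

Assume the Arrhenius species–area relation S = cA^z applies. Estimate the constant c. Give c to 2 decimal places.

z = ln(S₂/S₁) / ln(A₂/A₁) = ln(24/9) / ln(21200/723) = 0.9808 / 3.3783 = 0.2903
c = S₁ / A₁^z = 9 / 723^0.2903 = 9 / 6.762 = 1.331

1.33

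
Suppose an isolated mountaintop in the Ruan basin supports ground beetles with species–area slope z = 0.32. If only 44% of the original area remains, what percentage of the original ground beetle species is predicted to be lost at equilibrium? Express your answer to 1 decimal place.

23.1%

S_new/S_old = (A_new/A_old)^z = 0.44^0.32
= exp(0.32 × ln 0.44) = exp(0.32 × -0.8210) = exp(-0.2627) ≈ 0.769
Fraction lost = 1 − 0.769 = 0.231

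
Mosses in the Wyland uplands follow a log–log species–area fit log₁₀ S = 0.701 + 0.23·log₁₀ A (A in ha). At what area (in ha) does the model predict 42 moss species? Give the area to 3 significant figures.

10200 ha

42 = 5.023 × A^0.23  ⇒  A^0.23 = 42/5.023 = 8.361
ln A = ln(8.361) / 0.23 = 2.1236 / 0.23 = 9.2329
A = e^9.2329 ≈ 10228 ha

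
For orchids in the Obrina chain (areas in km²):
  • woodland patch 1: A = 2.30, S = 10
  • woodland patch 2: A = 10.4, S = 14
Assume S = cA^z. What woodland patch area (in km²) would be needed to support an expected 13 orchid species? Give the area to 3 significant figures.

z = ln(14/10) / ln(10.4/2.3) = 0.3365 / 1.5089 = 0.2230
c = 10 / 2.3^0.2230 = 10 / 1.204 = 8.305
A = (13/8.305)^(1/0.2230) ⇒ ln A = ln(1.565)/0.2230 = 2.0095
A = e^2.0095 ≈ 7.459 km²

7.46 km²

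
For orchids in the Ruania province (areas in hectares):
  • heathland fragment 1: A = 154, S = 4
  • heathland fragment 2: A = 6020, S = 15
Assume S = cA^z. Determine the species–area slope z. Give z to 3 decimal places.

0.361

Taking logs: ln S = ln c + z ln A, so z = (ln S₂ − ln S₁)/(ln A₂ − ln A₁).
z = ln(15/4) / ln(6020/154) = ln(3.75) / ln(39.09) = 1.3218 / 3.6659 = 0.3606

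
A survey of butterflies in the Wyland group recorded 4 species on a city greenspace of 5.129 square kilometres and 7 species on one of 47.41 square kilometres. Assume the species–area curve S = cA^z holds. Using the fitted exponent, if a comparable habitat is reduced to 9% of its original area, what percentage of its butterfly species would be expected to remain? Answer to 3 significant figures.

z = ln(7/4) / ln(47.41/5.129) = 0.5596 / 2.2239 = 0.2516
S_new/S_old = (A_new/A_old)^z = 0.09^0.2516 = exp(0.2516 × -2.4079) = 0.5456

54.6%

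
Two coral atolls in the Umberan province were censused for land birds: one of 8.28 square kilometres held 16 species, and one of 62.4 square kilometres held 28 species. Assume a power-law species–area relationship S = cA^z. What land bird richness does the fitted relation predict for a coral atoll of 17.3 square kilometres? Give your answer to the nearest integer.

20

z = ln(28/16) / ln(62.4/8.28) = 0.5596 / 2.0197 = 0.2771
c = 16 / 8.28^0.2771 = 16 / 1.796 = 8.908
S₃ = 8.908 × 17.3^0.2771 = 8.908 × 2.203 ≈ 19.62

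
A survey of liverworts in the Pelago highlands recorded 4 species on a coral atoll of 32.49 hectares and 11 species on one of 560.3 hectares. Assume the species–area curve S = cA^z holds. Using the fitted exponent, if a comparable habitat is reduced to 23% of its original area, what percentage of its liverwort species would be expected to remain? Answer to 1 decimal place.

z = ln(11/4) / ln(560.3/32.49) = 1.0116 / 2.8475 = 0.3553
S_new/S_old = (A_new/A_old)^z = 0.23^0.3553 = exp(0.3553 × -1.4697) = 0.5933

59.3%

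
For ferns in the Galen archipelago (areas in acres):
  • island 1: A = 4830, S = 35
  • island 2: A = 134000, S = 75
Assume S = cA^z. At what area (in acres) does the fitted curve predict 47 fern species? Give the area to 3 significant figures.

z = ln(75/35) / ln(134000/4830) = 0.7621 / 3.3230 = 0.2294
c = 35 / 4830^0.2294 = 35 / 6.997 = 5.002
A = (47/5.002)^(1/0.2294) ⇒ ln A = ln(9.396)/0.2294 = 9.7680
A = e^9.7680 ≈ 17465 acres

17500 acres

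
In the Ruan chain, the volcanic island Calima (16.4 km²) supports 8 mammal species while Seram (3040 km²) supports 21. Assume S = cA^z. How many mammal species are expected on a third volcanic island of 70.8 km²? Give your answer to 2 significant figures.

10

z = ln(21/8) / ln(3040/16.4) = 0.9651 / 5.2223 = 0.1848
c = 8 / 16.4^0.1848 = 8 / 1.677 = 4.771
S₃ = 4.771 × 70.8^0.1848 = 4.771 × 2.197 ≈ 10.48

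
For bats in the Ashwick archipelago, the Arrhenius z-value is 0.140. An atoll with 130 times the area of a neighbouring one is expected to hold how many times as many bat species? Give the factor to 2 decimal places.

1.98

S₂/S₁ = (A₂/A₁)^z = 130^0.14
ln(S₂/S₁) = 0.14 × ln 130 = 0.14 × 4.8675 = 0.6815
S₂/S₁ = e^0.6815 ≈ 1.977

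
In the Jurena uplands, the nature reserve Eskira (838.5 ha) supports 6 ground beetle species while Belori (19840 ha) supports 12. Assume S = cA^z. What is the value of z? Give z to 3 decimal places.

0.219

Taking logs: ln S = ln c + z ln A, so z = (ln S₂ − ln S₁)/(ln A₂ − ln A₁).
z = ln(12/6) / ln(19840/838.5) = ln(2) / ln(23.66) = 0.6931 / 3.1638 = 0.2191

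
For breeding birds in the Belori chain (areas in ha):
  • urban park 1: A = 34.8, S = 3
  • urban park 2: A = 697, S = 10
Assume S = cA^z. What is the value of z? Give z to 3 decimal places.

Taking logs: ln S = ln c + z ln A, so z = (ln S₂ − ln S₁)/(ln A₂ − ln A₁).
z = ln(10/3) / ln(697/34.8) = ln(3.333) / ln(20.03) = 1.2040 / 2.9972 = 0.4017

0.402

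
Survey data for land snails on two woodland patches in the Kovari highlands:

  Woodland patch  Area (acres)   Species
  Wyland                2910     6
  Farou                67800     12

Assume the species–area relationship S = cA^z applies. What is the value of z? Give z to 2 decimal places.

0.22

Taking logs: ln S = ln c + z ln A, so z = (ln S₂ − ln S₁)/(ln A₂ − ln A₁).
z = ln(12/6) / ln(67800/2910) = ln(2) / ln(23.3) = 0.6931 / 3.1484 = 0.2202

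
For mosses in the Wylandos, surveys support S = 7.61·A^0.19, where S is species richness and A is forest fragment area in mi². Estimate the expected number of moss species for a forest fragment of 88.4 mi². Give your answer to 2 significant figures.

18

S = 7.61 × 88.4^0.19 = 7.61 × 2.343 ≈ 17.83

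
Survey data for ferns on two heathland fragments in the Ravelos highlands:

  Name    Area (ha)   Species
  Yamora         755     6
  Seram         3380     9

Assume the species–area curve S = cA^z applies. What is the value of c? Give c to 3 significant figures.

z = ln(S₂/S₁) / ln(A₂/A₁) = ln(9/6) / ln(3380/755) = 0.4055 / 1.4989 = 0.2705
c = S₁ / A₁^z = 6 / 755^0.2705 = 6 / 6.005 = 0.9992

0.999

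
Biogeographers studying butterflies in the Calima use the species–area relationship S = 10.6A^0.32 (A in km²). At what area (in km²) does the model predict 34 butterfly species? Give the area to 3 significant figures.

38.2 km²

34 = 10.6 × A^0.32  ⇒  A^0.32 = 34/10.6 = 3.208
ln A = ln(3.208) / 0.32 = 1.1655 / 0.32 = 3.6422
A = e^3.6422 ≈ 38.18 km²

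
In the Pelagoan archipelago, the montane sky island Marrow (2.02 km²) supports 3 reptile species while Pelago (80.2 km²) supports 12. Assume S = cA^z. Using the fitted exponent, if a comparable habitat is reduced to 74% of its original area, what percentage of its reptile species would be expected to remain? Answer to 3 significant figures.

89.3%

z = ln(12/3) / ln(80.2/2.02) = 1.3863 / 3.6814 = 0.3766
S_new/S_old = (A_new/A_old)^z = 0.74^0.3766 = exp(0.3766 × -0.3011) = 0.8928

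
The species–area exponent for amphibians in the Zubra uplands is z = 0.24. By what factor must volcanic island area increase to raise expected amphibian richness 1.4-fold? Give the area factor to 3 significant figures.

(A₂/A₁)^0.24 = 1.4, so A₂/A₁ = 1.4^(1/0.24) = 1.4^4.167
ln(A₂/A₁) = ln 1.4 / 0.24 = 0.3365 / 0.24 = 1.4020
A₂/A₁ = e^1.4020 ≈ 4.063

4.06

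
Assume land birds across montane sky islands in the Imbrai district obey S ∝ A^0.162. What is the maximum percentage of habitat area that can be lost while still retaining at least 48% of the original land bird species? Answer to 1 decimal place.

98.9%

Need (A_new/A_old)^0.162 = 0.48, so A_new/A_old = 0.48^(1/0.162) = 0.48^6.173
ln(A_new/A_old) = ln 0.48 / 0.162 = -0.7340 / 0.162 = -4.5307
A_new/A_old = e^-4.5307 ≈ 0.01077
Fraction that can be lost = 1 − 0.01077 = 0.9892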